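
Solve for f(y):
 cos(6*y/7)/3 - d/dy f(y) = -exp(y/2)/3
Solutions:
 f(y) = C1 + 2*exp(y/2)/3 + 7*sin(6*y/7)/18


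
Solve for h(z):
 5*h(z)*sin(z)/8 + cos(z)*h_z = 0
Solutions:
 h(z) = C1*cos(z)^(5/8)


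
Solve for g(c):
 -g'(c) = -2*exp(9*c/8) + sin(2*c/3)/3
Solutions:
 g(c) = C1 + 16*exp(9*c/8)/9 + cos(2*c/3)/2


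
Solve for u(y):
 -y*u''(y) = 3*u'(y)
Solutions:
 u(y) = C1 + C2/y^2


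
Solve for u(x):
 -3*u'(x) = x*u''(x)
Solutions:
 u(x) = C1 + C2/x^2


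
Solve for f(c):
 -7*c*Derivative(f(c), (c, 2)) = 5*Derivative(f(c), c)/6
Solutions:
 f(c) = C1 + C2*c^(37/42)


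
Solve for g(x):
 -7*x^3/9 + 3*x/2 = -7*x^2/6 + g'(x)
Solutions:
 g(x) = C1 - 7*x^4/36 + 7*x^3/18 + 3*x^2/4


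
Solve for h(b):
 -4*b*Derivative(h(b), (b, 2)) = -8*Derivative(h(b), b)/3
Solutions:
 h(b) = C1 + C2*b^(5/3)


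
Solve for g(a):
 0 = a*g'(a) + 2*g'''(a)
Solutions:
 g(a) = C1 + Integral(C2*airyai(-2^(2/3)*a/2) + C3*airybi(-2^(2/3)*a/2), a)


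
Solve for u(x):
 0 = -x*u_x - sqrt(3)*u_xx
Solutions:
 u(x) = C1 + C2*erf(sqrt(2)*3^(3/4)*x/6)


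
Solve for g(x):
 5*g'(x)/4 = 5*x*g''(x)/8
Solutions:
 g(x) = C1 + C2*x^3


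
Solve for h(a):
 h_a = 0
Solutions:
 h(a) = C1


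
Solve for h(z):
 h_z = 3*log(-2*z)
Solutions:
 h(z) = C1 + 3*z*log(-z) + 3*z*(-1 + log(2))


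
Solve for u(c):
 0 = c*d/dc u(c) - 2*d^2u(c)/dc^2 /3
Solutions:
 u(c) = C1 + C2*erfi(sqrt(3)*c/2)


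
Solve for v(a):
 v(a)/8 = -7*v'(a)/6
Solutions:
 v(a) = C1*exp(-3*a/28)


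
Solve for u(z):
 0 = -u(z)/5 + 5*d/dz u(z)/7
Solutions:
 u(z) = C1*exp(7*z/25)


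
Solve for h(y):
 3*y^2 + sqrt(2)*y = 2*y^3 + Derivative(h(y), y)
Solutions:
 h(y) = C1 - y^4/2 + y^3 + sqrt(2)*y^2/2


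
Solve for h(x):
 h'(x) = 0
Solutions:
 h(x) = C1


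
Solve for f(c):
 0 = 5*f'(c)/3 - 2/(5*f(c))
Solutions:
 f(c) = -sqrt(C1 + 12*c)/5
 f(c) = sqrt(C1 + 12*c)/5


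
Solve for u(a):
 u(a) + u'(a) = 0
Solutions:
 u(a) = C1*exp(-a)


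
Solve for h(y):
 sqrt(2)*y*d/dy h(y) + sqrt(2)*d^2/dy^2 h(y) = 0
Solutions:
 h(y) = C1 + C2*erf(sqrt(2)*y/2)


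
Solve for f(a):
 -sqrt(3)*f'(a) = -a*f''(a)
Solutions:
 f(a) = C1 + C2*a^(1 + sqrt(3))


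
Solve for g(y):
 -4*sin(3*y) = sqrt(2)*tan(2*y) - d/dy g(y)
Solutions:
 g(y) = C1 - sqrt(2)*log(cos(2*y))/2 - 4*cos(3*y)/3


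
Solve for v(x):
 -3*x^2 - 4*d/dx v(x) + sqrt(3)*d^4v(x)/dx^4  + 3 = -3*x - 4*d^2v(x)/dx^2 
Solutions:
 v(x) = C1 + C2*exp(-2^(1/3)*x*(-2*6^(1/3)/(9 + sqrt(16*sqrt(3) + 81))^(1/3) + 3^(1/6)*(9 + sqrt(16*sqrt(3) + 81))^(1/3))/6)*sin(2^(1/3)*x*(2*2^(1/3)*3^(5/6)/(9 + sqrt(16*sqrt(3) + 81))^(1/3) + 3^(2/3)*(9 + sqrt(16*sqrt(3) + 81))^(1/3))/6) + C3*exp(-2^(1/3)*x*(-2*6^(1/3)/(9 + sqrt(16*sqrt(3) + 81))^(1/3) + 3^(1/6)*(9 + sqrt(16*sqrt(3) + 81))^(1/3))/6)*cos(2^(1/3)*x*(2*2^(1/3)*3^(5/6)/(9 + sqrt(16*sqrt(3) + 81))^(1/3) + 3^(2/3)*(9 + sqrt(16*sqrt(3) + 81))^(1/3))/6) + C4*exp(2^(1/3)*x*(-2*6^(1/3)/(9 + sqrt(16*sqrt(3) + 81))^(1/3) + 3^(1/6)*(9 + sqrt(16*sqrt(3) + 81))^(1/3))/3) - x^3/4 - 3*x^2/8


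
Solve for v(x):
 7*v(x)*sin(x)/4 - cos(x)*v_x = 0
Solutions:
 v(x) = C1/cos(x)^(7/4)


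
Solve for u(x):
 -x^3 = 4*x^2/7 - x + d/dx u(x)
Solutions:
 u(x) = C1 - x^4/4 - 4*x^3/21 + x^2/2


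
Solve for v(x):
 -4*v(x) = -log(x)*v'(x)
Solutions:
 v(x) = C1*exp(4*li(x))


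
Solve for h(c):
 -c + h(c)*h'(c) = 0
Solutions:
 h(c) = -sqrt(C1 + c^2)
 h(c) = sqrt(C1 + c^2)


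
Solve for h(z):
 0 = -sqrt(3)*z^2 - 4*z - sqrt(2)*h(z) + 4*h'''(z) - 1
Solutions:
 h(z) = C3*exp(sqrt(2)*z/2) - sqrt(6)*z^2/2 - 2*sqrt(2)*z + (C1*sin(sqrt(6)*z/4) + C2*cos(sqrt(6)*z/4))*exp(-sqrt(2)*z/4) - sqrt(2)/2


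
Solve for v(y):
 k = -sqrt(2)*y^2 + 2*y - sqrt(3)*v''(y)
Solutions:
 v(y) = C1 + C2*y - sqrt(3)*k*y^2/6 - sqrt(6)*y^4/36 + sqrt(3)*y^3/9


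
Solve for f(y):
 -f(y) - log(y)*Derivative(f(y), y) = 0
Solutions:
 f(y) = C1*exp(-li(y))


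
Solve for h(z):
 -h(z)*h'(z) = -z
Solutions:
 h(z) = -sqrt(C1 + z^2)
 h(z) = sqrt(C1 + z^2)


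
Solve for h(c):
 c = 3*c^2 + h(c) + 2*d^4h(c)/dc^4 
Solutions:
 h(c) = -3*c^2 + c + (C1*sin(2^(1/4)*c/2) + C2*cos(2^(1/4)*c/2))*exp(-2^(1/4)*c/2) + (C3*sin(2^(1/4)*c/2) + C4*cos(2^(1/4)*c/2))*exp(2^(1/4)*c/2)


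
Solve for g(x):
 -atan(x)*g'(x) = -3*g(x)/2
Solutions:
 g(x) = C1*exp(3*Integral(1/atan(x), x)/2)


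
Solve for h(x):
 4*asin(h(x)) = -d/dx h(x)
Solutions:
 Integral(1/asin(_y), (_y, h(x))) = C1 - 4*x


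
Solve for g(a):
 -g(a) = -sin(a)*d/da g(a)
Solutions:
 g(a) = C1*sqrt(cos(a) - 1)/sqrt(cos(a) + 1)


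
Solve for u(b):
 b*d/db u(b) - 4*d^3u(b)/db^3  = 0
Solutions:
 u(b) = C1 + Integral(C2*airyai(2^(1/3)*b/2) + C3*airybi(2^(1/3)*b/2), b)


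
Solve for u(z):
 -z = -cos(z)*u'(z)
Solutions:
 u(z) = C1 + Integral(z/cos(z), z)


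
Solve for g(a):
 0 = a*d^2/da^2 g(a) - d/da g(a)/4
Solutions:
 g(a) = C1 + C2*a^(5/4)


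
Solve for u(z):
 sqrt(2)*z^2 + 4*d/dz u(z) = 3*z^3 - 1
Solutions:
 u(z) = C1 + 3*z^4/16 - sqrt(2)*z^3/12 - z/4


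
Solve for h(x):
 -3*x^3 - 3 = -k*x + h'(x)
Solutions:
 h(x) = C1 + k*x^2/2 - 3*x^4/4 - 3*x


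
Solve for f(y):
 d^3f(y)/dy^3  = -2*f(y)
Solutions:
 f(y) = C3*exp(-2^(1/3)*y) + (C1*sin(2^(1/3)*sqrt(3)*y/2) + C2*cos(2^(1/3)*sqrt(3)*y/2))*exp(2^(1/3)*y/2)


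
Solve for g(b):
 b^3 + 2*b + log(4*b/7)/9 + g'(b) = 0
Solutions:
 g(b) = C1 - b^4/4 - b^2 - b*log(b)/9 - 2*b*log(2)/9 + b/9 + b*log(7)/9


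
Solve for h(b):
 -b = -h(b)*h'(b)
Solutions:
 h(b) = -sqrt(C1 + b^2)
 h(b) = sqrt(C1 + b^2)


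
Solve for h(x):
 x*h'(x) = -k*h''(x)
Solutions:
 h(x) = C1 + C2*sqrt(k)*erf(sqrt(2)*x*sqrt(1/k)/2)


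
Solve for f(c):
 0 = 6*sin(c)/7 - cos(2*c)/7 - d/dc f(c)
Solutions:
 f(c) = C1 - sin(2*c)/14 - 6*cos(c)/7


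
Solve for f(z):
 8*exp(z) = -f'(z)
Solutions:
 f(z) = C1 - 8*exp(z)


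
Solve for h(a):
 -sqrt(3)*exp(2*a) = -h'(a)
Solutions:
 h(a) = C1 + sqrt(3)*exp(2*a)/2


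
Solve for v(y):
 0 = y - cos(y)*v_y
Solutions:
 v(y) = C1 + Integral(y/cos(y), y)


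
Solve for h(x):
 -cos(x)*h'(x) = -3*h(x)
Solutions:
 h(x) = C1*(sin(x) + 1)^(3/2)/(sin(x) - 1)^(3/2)


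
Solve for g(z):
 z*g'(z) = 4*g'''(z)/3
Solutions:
 g(z) = C1 + Integral(C2*airyai(6^(1/3)*z/2) + C3*airybi(6^(1/3)*z/2), z)


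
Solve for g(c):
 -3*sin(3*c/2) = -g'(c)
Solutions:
 g(c) = C1 - 2*cos(3*c/2)


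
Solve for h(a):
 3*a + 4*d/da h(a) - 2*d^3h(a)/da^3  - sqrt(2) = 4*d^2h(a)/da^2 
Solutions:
 h(a) = C1 + C2*exp(a*(-1 + sqrt(3))) + C3*exp(-a*(1 + sqrt(3))) - 3*a^2/8 - 3*a/4 + sqrt(2)*a/4


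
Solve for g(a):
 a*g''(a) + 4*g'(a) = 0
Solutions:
 g(a) = C1 + C2/a^3


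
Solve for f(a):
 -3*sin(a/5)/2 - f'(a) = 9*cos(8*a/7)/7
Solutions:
 f(a) = C1 - 9*sin(8*a/7)/8 + 15*cos(a/5)/2


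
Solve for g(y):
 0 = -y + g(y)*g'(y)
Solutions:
 g(y) = -sqrt(C1 + y^2)
 g(y) = sqrt(C1 + y^2)


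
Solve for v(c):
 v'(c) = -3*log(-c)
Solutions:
 v(c) = C1 - 3*c*log(-c) + 3*c


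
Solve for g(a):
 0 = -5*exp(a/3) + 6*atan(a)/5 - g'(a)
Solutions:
 g(a) = C1 + 6*a*atan(a)/5 - 15*exp(a/3) - 3*log(a^2 + 1)/5


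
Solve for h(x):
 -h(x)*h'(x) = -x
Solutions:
 h(x) = -sqrt(C1 + x^2)
 h(x) = sqrt(C1 + x^2)


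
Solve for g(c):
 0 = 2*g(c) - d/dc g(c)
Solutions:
 g(c) = C1*exp(2*c)


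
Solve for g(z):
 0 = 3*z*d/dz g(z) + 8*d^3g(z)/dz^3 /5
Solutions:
 g(z) = C1 + Integral(C2*airyai(-15^(1/3)*z/2) + C3*airybi(-15^(1/3)*z/2), z)


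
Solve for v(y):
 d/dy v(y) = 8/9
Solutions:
 v(y) = C1 + 8*y/9


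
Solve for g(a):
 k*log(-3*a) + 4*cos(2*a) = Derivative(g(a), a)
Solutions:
 g(a) = C1 + a*k*(log(-a) - 1) + a*k*log(3) + 2*sin(2*a)


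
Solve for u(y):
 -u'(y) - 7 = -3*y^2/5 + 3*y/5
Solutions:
 u(y) = C1 + y^3/5 - 3*y^2/10 - 7*y


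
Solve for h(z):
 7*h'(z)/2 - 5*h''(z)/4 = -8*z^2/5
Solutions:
 h(z) = C1 + C2*exp(14*z/5) - 16*z^3/105 - 8*z^2/49 - 40*z/343


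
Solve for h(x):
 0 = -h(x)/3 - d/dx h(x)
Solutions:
 h(x) = C1*exp(-x/3)


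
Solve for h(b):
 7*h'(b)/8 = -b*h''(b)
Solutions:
 h(b) = C1 + C2*b^(1/8)


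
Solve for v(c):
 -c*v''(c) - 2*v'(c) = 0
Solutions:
 v(c) = C1 + C2/c


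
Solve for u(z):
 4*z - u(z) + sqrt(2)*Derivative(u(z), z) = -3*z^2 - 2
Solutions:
 u(z) = C1*exp(sqrt(2)*z/2) + 3*z^2 + 4*z + 6*sqrt(2)*z + 4*sqrt(2) + 14


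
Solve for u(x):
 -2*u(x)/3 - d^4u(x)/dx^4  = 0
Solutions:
 u(x) = (C1*sin(6^(3/4)*x/6) + C2*cos(6^(3/4)*x/6))*exp(-6^(3/4)*x/6) + (C3*sin(6^(3/4)*x/6) + C4*cos(6^(3/4)*x/6))*exp(6^(3/4)*x/6)


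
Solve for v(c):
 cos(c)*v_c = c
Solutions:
 v(c) = C1 + Integral(c/cos(c), c)


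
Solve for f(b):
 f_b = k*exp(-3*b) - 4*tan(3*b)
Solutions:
 f(b) = C1 - k*exp(-3*b)/3 - 2*log(tan(3*b)^2 + 1)/3


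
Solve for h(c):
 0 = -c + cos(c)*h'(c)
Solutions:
 h(c) = C1 + Integral(c/cos(c), c)


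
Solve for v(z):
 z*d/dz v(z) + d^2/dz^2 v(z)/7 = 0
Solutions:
 v(z) = C1 + C2*erf(sqrt(14)*z/2)


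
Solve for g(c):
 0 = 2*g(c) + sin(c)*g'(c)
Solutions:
 g(c) = C1*(cos(c) + 1)/(cos(c) - 1)


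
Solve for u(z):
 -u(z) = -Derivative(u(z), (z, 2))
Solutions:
 u(z) = C1*exp(-z) + C2*exp(z)


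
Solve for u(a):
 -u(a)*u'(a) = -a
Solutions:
 u(a) = -sqrt(C1 + a^2)
 u(a) = sqrt(C1 + a^2)


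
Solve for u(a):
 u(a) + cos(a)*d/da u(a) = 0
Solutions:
 u(a) = C1*sqrt(sin(a) - 1)/sqrt(sin(a) + 1)


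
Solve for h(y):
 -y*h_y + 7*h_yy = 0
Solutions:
 h(y) = C1 + C2*erfi(sqrt(14)*y/14)


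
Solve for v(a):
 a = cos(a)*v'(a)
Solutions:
 v(a) = C1 + Integral(a/cos(a), a)


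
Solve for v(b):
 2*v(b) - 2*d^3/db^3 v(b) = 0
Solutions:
 v(b) = C3*exp(b) + (C1*sin(sqrt(3)*b/2) + C2*cos(sqrt(3)*b/2))*exp(-b/2)


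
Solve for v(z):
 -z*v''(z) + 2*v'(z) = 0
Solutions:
 v(z) = C1 + C2*z^3


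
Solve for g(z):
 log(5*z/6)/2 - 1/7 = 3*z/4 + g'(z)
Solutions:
 g(z) = C1 - 3*z^2/8 + z*log(z)/2 - z*log(6)/2 - 9*z/14 + z*log(5)/2


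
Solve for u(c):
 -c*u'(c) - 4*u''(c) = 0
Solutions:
 u(c) = C1 + C2*erf(sqrt(2)*c/4)


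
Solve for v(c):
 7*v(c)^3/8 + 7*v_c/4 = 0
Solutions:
 v(c) = -sqrt(-1/(C1 - c))
 v(c) = sqrt(-1/(C1 - c))


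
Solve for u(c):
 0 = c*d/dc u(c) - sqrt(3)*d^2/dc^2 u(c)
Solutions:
 u(c) = C1 + C2*erfi(sqrt(2)*3^(3/4)*c/6)


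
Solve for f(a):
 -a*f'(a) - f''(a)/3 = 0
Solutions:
 f(a) = C1 + C2*erf(sqrt(6)*a/2)


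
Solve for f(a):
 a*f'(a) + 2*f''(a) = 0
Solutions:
 f(a) = C1 + C2*erf(a/2)


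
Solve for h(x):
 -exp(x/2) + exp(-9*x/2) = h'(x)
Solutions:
 h(x) = C1 - 2*exp(x/2) - 2*exp(-9*x/2)/9


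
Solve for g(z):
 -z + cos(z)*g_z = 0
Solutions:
 g(z) = C1 + Integral(z/cos(z), z)


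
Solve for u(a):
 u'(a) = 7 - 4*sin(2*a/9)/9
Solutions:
 u(a) = C1 + 7*a + 2*cos(2*a/9)


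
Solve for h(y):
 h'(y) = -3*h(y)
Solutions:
 h(y) = C1*exp(-3*y)


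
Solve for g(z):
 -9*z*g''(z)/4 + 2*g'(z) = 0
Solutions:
 g(z) = C1 + C2*z^(17/9)


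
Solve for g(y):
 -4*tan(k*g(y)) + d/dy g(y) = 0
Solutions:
 g(y) = Piecewise((-asin(exp(C1*k + 4*k*y))/k + pi/k, Ne(k, 0)), (nan, True))
 g(y) = Piecewise((asin(exp(C1*k + 4*k*y))/k, Ne(k, 0)), (nan, True))


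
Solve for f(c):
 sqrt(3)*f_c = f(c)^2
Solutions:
 f(c) = -3/(C1 + sqrt(3)*c)


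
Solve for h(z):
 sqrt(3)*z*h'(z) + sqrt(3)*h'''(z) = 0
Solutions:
 h(z) = C1 + Integral(C2*airyai(-z) + C3*airybi(-z), z)


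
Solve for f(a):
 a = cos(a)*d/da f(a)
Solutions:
 f(a) = C1 + Integral(a/cos(a), a)


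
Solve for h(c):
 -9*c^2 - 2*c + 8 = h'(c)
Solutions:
 h(c) = C1 - 3*c^3 - c^2 + 8*c


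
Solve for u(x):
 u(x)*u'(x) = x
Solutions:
 u(x) = -sqrt(C1 + x^2)
 u(x) = sqrt(C1 + x^2)


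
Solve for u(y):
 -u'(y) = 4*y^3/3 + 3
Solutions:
 u(y) = C1 - y^4/3 - 3*y


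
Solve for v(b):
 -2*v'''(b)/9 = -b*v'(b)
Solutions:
 v(b) = C1 + Integral(C2*airyai(6^(2/3)*b/2) + C3*airybi(6^(2/3)*b/2), b)


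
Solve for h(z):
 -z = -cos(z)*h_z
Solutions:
 h(z) = C1 + Integral(z/cos(z), z)


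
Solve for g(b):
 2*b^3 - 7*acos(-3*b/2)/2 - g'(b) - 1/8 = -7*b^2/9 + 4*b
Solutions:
 g(b) = C1 + b^4/2 + 7*b^3/27 - 2*b^2 - 7*b*acos(-3*b/2)/2 - b/8 - 7*sqrt(4 - 9*b^2)/6


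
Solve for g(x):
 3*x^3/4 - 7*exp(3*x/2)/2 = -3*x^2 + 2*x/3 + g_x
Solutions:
 g(x) = C1 + 3*x^4/16 + x^3 - x^2/3 - 7*exp(3*x/2)/3


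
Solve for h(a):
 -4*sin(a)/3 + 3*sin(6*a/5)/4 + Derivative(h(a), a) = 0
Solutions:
 h(a) = C1 - 4*cos(a)/3 + 5*cos(6*a/5)/8


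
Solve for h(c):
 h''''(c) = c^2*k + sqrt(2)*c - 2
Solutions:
 h(c) = C1 + C2*c + C3*c^2 + C4*c^3 + c^6*k/360 + sqrt(2)*c^5/120 - c^4/12


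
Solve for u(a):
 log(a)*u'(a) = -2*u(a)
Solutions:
 u(a) = C1*exp(-2*li(a))


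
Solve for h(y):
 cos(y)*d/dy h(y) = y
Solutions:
 h(y) = C1 + Integral(y/cos(y), y)


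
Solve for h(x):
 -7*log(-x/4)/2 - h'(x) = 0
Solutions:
 h(x) = C1 - 7*x*log(-x)/2 + x*(7/2 + 7*log(2))


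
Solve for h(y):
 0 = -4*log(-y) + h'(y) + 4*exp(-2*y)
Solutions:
 h(y) = C1 + 4*y*log(-y) - 4*y + 2*exp(-2*y)


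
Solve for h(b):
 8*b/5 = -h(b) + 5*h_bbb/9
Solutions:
 h(b) = C3*exp(15^(2/3)*b/5) - 8*b/5 + (C1*sin(3*3^(1/6)*5^(2/3)*b/10) + C2*cos(3*3^(1/6)*5^(2/3)*b/10))*exp(-15^(2/3)*b/10)


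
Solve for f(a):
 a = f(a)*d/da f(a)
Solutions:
 f(a) = -sqrt(C1 + a^2)
 f(a) = sqrt(C1 + a^2)


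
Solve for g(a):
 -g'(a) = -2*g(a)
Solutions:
 g(a) = C1*exp(2*a)


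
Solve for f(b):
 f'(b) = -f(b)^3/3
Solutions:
 f(b) = -sqrt(6)*sqrt(-1/(C1 - b))/2
 f(b) = sqrt(6)*sqrt(-1/(C1 - b))/2


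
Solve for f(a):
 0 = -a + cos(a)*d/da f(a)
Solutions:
 f(a) = C1 + Integral(a/cos(a), a)


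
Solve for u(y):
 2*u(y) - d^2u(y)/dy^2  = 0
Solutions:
 u(y) = C1*exp(-sqrt(2)*y) + C2*exp(sqrt(2)*y)


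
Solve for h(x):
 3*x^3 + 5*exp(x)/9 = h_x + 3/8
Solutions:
 h(x) = C1 + 3*x^4/4 - 3*x/8 + 5*exp(x)/9


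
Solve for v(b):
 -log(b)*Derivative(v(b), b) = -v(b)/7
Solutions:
 v(b) = C1*exp(li(b)/7)


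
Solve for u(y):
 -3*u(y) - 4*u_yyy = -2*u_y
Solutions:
 u(y) = C1*exp(3^(1/3)*y*(2*3^(1/3)/(sqrt(705) + 27)^(1/3) + (sqrt(705) + 27)^(1/3))/12)*sin(3^(1/6)*y*(-3^(2/3)*(sqrt(705) + 27)^(1/3) + 6/(sqrt(705) + 27)^(1/3))/12) + C2*exp(3^(1/3)*y*(2*3^(1/3)/(sqrt(705) + 27)^(1/3) + (sqrt(705) + 27)^(1/3))/12)*cos(3^(1/6)*y*(-3^(2/3)*(sqrt(705) + 27)^(1/3) + 6/(sqrt(705) + 27)^(1/3))/12) + C3*exp(-3^(1/3)*y*(2*3^(1/3)/(sqrt(705) + 27)^(1/3) + (sqrt(705) + 27)^(1/3))/6)


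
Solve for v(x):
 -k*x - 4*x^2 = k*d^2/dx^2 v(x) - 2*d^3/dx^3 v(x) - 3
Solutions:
 v(x) = C1 + C2*x + C3*exp(k*x/2) + x^3*(-1 - 16/k^2)/6 - x^4/(3*k) + x^2*(1/2 - 16/k^2)/k


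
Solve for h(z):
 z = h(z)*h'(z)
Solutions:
 h(z) = -sqrt(C1 + z^2)
 h(z) = sqrt(C1 + z^2)


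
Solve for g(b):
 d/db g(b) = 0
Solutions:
 g(b) = C1


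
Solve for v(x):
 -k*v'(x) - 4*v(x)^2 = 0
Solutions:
 v(x) = k/(C1*k + 4*x)


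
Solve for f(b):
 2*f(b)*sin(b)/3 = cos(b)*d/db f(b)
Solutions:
 f(b) = C1/cos(b)^(2/3)


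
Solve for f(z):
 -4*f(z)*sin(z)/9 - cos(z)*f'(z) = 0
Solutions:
 f(z) = C1*cos(z)^(4/9)


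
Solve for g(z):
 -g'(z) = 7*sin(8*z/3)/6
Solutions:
 g(z) = C1 + 7*cos(8*z/3)/16


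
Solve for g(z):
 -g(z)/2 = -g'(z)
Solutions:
 g(z) = C1*exp(z/2)


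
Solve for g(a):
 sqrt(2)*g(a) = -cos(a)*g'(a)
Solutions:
 g(a) = C1*(sin(a) - 1)^(sqrt(2)/2)/(sin(a) + 1)^(sqrt(2)/2)


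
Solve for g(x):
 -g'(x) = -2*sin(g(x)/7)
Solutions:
 -2*x + 7*log(cos(g(x)/7) - 1)/2 - 7*log(cos(g(x)/7) + 1)/2 = C1


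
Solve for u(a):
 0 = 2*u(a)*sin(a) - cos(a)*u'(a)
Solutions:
 u(a) = C1/cos(a)^2


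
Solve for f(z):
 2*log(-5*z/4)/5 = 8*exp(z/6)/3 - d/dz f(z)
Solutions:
 f(z) = C1 - 2*z*log(-z)/5 + 2*z*(-log(5) + 1 + 2*log(2))/5 + 16*exp(z/6)


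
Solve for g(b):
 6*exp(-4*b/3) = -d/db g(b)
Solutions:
 g(b) = C1 + 9*exp(-4*b/3)/2


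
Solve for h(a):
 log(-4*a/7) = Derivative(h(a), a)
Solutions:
 h(a) = C1 + a*log(-a) + a*(-log(7) - 1 + 2*log(2))


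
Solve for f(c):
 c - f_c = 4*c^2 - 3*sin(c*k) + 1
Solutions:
 f(c) = C1 - 4*c^3/3 + c^2/2 - c - 3*cos(c*k)/k


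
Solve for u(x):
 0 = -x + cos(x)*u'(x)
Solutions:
 u(x) = C1 + Integral(x/cos(x), x)


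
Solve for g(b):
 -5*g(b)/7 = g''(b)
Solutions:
 g(b) = C1*sin(sqrt(35)*b/7) + C2*cos(sqrt(35)*b/7)


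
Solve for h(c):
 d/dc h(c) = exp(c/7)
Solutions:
 h(c) = C1 + 7*exp(c/7)


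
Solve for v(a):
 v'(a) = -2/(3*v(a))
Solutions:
 v(a) = -sqrt(C1 - 12*a)/3
 v(a) = sqrt(C1 - 12*a)/3


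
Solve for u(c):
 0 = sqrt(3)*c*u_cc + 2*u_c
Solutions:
 u(c) = C1 + C2*c^(1 - 2*sqrt(3)/3)


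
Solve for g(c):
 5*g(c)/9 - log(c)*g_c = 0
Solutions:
 g(c) = C1*exp(5*li(c)/9)


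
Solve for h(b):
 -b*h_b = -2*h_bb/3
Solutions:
 h(b) = C1 + C2*erfi(sqrt(3)*b/2)


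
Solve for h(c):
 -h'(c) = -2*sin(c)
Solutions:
 h(c) = C1 - 2*cos(c)


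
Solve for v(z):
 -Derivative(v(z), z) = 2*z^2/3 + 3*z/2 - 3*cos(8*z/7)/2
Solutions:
 v(z) = C1 - 2*z^3/9 - 3*z^2/4 + 21*sin(8*z/7)/16


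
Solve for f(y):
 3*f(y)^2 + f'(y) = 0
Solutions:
 f(y) = 1/(C1 + 3*y)


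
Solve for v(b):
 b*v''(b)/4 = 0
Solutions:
 v(b) = C1 + C2*b


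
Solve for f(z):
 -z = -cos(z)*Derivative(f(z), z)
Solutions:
 f(z) = C1 + Integral(z/cos(z), z)


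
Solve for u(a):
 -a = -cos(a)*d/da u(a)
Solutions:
 u(a) = C1 + Integral(a/cos(a), a)


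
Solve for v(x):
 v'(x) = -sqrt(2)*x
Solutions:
 v(x) = C1 - sqrt(2)*x^2/2


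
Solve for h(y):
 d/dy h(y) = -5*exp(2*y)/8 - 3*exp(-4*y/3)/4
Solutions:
 h(y) = C1 - 5*exp(2*y)/16 + 9*exp(-4*y/3)/16


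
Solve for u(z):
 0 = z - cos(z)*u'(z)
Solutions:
 u(z) = C1 + Integral(z/cos(z), z)


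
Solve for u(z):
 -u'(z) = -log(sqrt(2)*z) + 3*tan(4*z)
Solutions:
 u(z) = C1 + z*log(z) - z + z*log(2)/2 + 3*log(cos(4*z))/4


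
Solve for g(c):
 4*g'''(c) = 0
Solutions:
 g(c) = C1 + C2*c + C3*c^2


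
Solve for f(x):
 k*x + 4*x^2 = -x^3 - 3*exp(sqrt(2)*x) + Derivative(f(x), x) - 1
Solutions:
 f(x) = C1 + k*x^2/2 + x^4/4 + 4*x^3/3 + x + 3*sqrt(2)*exp(sqrt(2)*x)/2


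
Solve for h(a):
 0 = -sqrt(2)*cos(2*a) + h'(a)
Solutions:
 h(a) = C1 + sqrt(2)*sin(2*a)/2


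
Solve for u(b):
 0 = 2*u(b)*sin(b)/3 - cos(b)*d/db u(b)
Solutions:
 u(b) = C1/cos(b)^(2/3)


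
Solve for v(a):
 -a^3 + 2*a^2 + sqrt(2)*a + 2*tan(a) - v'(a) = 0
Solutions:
 v(a) = C1 - a^4/4 + 2*a^3/3 + sqrt(2)*a^2/2 - 2*log(cos(a))


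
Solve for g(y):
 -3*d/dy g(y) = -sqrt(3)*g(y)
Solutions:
 g(y) = C1*exp(sqrt(3)*y/3)


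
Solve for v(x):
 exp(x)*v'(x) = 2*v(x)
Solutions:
 v(x) = C1*exp(-2*exp(-x))


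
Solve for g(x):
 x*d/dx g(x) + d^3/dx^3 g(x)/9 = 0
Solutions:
 g(x) = C1 + Integral(C2*airyai(-3^(2/3)*x) + C3*airybi(-3^(2/3)*x), x)


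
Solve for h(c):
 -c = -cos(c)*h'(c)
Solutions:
 h(c) = C1 + Integral(c/cos(c), c)


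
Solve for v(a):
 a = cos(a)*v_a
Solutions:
 v(a) = C1 + Integral(a/cos(a), a)


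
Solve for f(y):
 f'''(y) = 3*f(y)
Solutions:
 f(y) = C3*exp(3^(1/3)*y) + (C1*sin(3^(5/6)*y/2) + C2*cos(3^(5/6)*y/2))*exp(-3^(1/3)*y/2)


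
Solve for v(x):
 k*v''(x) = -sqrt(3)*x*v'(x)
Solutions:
 v(x) = C1 + C2*sqrt(k)*erf(sqrt(2)*3^(1/4)*x*sqrt(1/k)/2)


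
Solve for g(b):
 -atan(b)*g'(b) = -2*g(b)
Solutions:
 g(b) = C1*exp(2*Integral(1/atan(b), b))


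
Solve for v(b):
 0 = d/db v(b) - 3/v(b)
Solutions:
 v(b) = -sqrt(C1 + 6*b)
 v(b) = sqrt(C1 + 6*b)


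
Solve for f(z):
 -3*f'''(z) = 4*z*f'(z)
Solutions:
 f(z) = C1 + Integral(C2*airyai(-6^(2/3)*z/3) + C3*airybi(-6^(2/3)*z/3), z)


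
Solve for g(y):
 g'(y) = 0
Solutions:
 g(y) = C1


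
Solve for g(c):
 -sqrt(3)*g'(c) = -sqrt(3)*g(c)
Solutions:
 g(c) = C1*exp(c)


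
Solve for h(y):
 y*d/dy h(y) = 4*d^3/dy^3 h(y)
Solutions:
 h(y) = C1 + Integral(C2*airyai(2^(1/3)*y/2) + C3*airybi(2^(1/3)*y/2), y)


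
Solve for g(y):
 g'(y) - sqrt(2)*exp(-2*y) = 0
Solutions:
 g(y) = C1 - sqrt(2)*exp(-2*y)/2


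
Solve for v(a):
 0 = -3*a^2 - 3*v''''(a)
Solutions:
 v(a) = C1 + C2*a + C3*a^2 + C4*a^3 - a^6/360


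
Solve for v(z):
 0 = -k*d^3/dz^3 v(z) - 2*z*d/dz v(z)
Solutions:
 v(z) = C1 + Integral(C2*airyai(2^(1/3)*z*(-1/k)^(1/3)) + C3*airybi(2^(1/3)*z*(-1/k)^(1/3)), z)


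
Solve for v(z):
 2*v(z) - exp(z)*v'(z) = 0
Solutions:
 v(z) = C1*exp(-2*exp(-z))


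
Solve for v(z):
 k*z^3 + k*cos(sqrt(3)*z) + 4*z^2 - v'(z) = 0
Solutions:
 v(z) = C1 + k*z^4/4 + sqrt(3)*k*sin(sqrt(3)*z)/3 + 4*z^3/3


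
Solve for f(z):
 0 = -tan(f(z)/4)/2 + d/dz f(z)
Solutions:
 f(z) = -4*asin(C1*exp(z/8)) + 4*pi
 f(z) = 4*asin(C1*exp(z/8))


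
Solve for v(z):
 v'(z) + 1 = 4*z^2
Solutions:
 v(z) = C1 + 4*z^3/3 - z


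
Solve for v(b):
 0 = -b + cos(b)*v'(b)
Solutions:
 v(b) = C1 + Integral(b/cos(b), b)


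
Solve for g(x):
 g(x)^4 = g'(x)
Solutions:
 g(x) = (-1/(C1 + 3*x))^(1/3)
 g(x) = (-1/(C1 + x))^(1/3)*(-3^(2/3) - 3*3^(1/6)*I)/6
 g(x) = (-1/(C1 + x))^(1/3)*(-3^(2/3) + 3*3^(1/6)*I)/6


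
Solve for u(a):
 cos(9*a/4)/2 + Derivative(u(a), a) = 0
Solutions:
 u(a) = C1 - 2*sin(9*a/4)/9


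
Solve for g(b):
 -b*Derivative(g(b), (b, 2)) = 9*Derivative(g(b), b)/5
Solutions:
 g(b) = C1 + C2/b^(4/5)


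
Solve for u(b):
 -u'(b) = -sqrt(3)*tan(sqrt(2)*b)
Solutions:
 u(b) = C1 - sqrt(6)*log(cos(sqrt(2)*b))/2


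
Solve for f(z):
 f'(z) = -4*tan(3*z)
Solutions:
 f(z) = C1 + 4*log(cos(3*z))/3


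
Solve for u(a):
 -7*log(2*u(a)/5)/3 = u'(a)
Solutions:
 3*Integral(1/(log(_y) - log(5) + log(2)), (_y, u(a)))/7 = C1 - a


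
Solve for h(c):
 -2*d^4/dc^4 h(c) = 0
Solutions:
 h(c) = C1 + C2*c + C3*c^2 + C4*c^3


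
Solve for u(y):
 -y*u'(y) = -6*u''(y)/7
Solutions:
 u(y) = C1 + C2*erfi(sqrt(21)*y/6)


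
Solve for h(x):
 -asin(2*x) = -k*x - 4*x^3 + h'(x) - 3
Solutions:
 h(x) = C1 + k*x^2/2 + x^4 - x*asin(2*x) + 3*x - sqrt(1 - 4*x^2)/2


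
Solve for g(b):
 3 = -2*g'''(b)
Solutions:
 g(b) = C1 + C2*b + C3*b^2 - b^3/4


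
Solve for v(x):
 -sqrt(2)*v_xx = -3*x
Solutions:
 v(x) = C1 + C2*x + sqrt(2)*x^3/4


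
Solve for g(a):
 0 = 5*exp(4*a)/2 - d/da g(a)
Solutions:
 g(a) = C1 + 5*exp(4*a)/8


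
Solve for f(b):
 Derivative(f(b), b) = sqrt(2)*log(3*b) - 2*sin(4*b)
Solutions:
 f(b) = C1 + sqrt(2)*b*(log(b) - 1) + sqrt(2)*b*log(3) + cos(4*b)/2


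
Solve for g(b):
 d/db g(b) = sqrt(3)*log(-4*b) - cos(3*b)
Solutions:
 g(b) = C1 + sqrt(3)*b*(log(-b) - 1) + 2*sqrt(3)*b*log(2) - sin(3*b)/3


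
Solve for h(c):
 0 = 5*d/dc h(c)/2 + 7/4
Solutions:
 h(c) = C1 - 7*c/10


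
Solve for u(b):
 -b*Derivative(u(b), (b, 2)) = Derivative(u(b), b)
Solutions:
 u(b) = C1 + C2*log(b)


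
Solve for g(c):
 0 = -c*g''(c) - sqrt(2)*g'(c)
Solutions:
 g(c) = C1 + C2*c^(1 - sqrt(2))


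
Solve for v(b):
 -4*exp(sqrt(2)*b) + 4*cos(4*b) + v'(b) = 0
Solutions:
 v(b) = C1 + 2*sqrt(2)*exp(sqrt(2)*b) - sin(4*b)


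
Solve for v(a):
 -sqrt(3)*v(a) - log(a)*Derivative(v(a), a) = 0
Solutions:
 v(a) = C1*exp(-sqrt(3)*li(a))


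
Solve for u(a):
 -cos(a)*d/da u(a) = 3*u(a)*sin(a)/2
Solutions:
 u(a) = C1*cos(a)^(3/2)


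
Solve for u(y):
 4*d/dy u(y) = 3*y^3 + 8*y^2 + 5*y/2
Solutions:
 u(y) = C1 + 3*y^4/16 + 2*y^3/3 + 5*y^2/16


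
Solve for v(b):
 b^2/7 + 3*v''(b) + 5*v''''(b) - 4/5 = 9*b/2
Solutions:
 v(b) = C1 + C2*b + C3*sin(sqrt(15)*b/5) + C4*cos(sqrt(15)*b/5) - b^4/252 + b^3/4 + 67*b^2/315


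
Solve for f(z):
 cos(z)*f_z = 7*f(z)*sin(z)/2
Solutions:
 f(z) = C1/cos(z)^(7/2)


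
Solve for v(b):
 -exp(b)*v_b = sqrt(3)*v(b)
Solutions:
 v(b) = C1*exp(sqrt(3)*exp(-b))


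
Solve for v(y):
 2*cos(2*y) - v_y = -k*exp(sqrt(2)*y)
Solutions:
 v(y) = C1 + sqrt(2)*k*exp(sqrt(2)*y)/2 + sin(2*y)


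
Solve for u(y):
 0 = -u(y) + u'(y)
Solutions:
 u(y) = C1*exp(y)


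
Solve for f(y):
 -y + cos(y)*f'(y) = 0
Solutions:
 f(y) = C1 + Integral(y/cos(y), y)


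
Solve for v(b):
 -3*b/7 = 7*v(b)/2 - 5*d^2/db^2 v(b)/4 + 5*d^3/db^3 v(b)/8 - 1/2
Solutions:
 v(b) = C1*exp(b*(10*2^(2/3)*5^(1/3)/(3*sqrt(3129) + 169)^(1/3) + 20 + 2^(1/3)*5^(2/3)*(3*sqrt(3129) + 169)^(1/3))/30)*sin(10^(1/3)*sqrt(3)*b*(-5^(1/3)*(3*sqrt(3129) + 169)^(1/3) + 10*2^(1/3)/(3*sqrt(3129) + 169)^(1/3))/30) + C2*exp(b*(10*2^(2/3)*5^(1/3)/(3*sqrt(3129) + 169)^(1/3) + 20 + 2^(1/3)*5^(2/3)*(3*sqrt(3129) + 169)^(1/3))/30)*cos(10^(1/3)*sqrt(3)*b*(-5^(1/3)*(3*sqrt(3129) + 169)^(1/3) + 10*2^(1/3)/(3*sqrt(3129) + 169)^(1/3))/30) + C3*exp(b*(-2^(1/3)*5^(2/3)*(3*sqrt(3129) + 169)^(1/3) - 10*2^(2/3)*5^(1/3)/(3*sqrt(3129) + 169)^(1/3) + 10)/15) - 6*b/49 + 1/7


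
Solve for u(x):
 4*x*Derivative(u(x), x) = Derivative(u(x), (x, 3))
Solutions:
 u(x) = C1 + Integral(C2*airyai(2^(2/3)*x) + C3*airybi(2^(2/3)*x), x)


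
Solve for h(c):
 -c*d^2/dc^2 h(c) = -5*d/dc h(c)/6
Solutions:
 h(c) = C1 + C2*c^(11/6)


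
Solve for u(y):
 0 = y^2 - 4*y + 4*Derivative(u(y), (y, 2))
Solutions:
 u(y) = C1 + C2*y - y^4/48 + y^3/6


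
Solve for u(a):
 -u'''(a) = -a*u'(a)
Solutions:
 u(a) = C1 + Integral(C2*airyai(a) + C3*airybi(a), a)


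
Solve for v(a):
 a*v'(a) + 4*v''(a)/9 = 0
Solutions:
 v(a) = C1 + C2*erf(3*sqrt(2)*a/4)


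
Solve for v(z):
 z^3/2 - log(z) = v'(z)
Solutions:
 v(z) = C1 + z^4/8 - z*log(z) + z


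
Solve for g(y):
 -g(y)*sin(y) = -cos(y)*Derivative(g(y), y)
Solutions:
 g(y) = C1/cos(y)


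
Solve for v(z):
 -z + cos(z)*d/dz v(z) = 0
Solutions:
 v(z) = C1 + Integral(z/cos(z), z)


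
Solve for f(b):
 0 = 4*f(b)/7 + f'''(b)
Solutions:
 f(b) = C3*exp(-14^(2/3)*b/7) + (C1*sin(14^(2/3)*sqrt(3)*b/14) + C2*cos(14^(2/3)*sqrt(3)*b/14))*exp(14^(2/3)*b/14)


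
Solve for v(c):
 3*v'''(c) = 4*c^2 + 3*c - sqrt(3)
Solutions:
 v(c) = C1 + C2*c + C3*c^2 + c^5/45 + c^4/24 - sqrt(3)*c^3/18


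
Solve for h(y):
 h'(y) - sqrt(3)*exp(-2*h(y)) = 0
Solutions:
 h(y) = log(-sqrt(C1 + 2*sqrt(3)*y))
 h(y) = log(C1 + 2*sqrt(3)*y)/2


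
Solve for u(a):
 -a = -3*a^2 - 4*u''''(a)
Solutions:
 u(a) = C1 + C2*a + C3*a^2 + C4*a^3 - a^6/480 + a^5/480


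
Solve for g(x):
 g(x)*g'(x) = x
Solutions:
 g(x) = -sqrt(C1 + x^2)
 g(x) = sqrt(C1 + x^2)


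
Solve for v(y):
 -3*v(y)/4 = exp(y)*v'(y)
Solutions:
 v(y) = C1*exp(3*exp(-y)/4)


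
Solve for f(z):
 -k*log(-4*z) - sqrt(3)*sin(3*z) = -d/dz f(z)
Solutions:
 f(z) = C1 + k*z*(log(-z) - 1) + 2*k*z*log(2) - sqrt(3)*cos(3*z)/3


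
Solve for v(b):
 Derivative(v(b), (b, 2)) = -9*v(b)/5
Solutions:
 v(b) = C1*sin(3*sqrt(5)*b/5) + C2*cos(3*sqrt(5)*b/5)


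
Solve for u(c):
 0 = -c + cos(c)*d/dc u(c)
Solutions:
 u(c) = C1 + Integral(c/cos(c), c)


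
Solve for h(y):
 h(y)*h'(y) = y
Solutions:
 h(y) = -sqrt(C1 + y^2)
 h(y) = sqrt(C1 + y^2)


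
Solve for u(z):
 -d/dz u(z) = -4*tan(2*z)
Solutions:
 u(z) = C1 - 2*log(cos(2*z))


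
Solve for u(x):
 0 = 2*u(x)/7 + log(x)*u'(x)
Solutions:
 u(x) = C1*exp(-2*li(x)/7)


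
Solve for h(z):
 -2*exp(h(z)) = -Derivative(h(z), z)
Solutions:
 h(z) = log(-1/(C1 + 2*z))


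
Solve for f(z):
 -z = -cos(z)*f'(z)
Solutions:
 f(z) = C1 + Integral(z/cos(z), z)


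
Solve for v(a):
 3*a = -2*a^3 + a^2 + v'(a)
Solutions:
 v(a) = C1 + a^4/2 - a^3/3 + 3*a^2/2


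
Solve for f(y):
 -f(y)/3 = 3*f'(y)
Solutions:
 f(y) = C1*exp(-y/9)


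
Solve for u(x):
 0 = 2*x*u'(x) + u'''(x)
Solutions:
 u(x) = C1 + Integral(C2*airyai(-2^(1/3)*x) + C3*airybi(-2^(1/3)*x), x)


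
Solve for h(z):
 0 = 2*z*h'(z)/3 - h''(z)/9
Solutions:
 h(z) = C1 + C2*erfi(sqrt(3)*z)


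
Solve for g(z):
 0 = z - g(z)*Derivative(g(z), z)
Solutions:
 g(z) = -sqrt(C1 + z^2)
 g(z) = sqrt(C1 + z^2)


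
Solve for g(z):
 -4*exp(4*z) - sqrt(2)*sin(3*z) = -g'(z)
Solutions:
 g(z) = C1 + exp(4*z) - sqrt(2)*cos(3*z)/3


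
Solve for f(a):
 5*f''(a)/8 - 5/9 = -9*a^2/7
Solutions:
 f(a) = C1 + C2*a - 6*a^4/35 + 4*a^2/9


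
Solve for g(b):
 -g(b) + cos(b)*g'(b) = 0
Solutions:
 g(b) = C1*sqrt(sin(b) + 1)/sqrt(sin(b) - 1)


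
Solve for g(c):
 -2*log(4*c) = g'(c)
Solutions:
 g(c) = C1 - 2*c*log(c) - c*log(16) + 2*c


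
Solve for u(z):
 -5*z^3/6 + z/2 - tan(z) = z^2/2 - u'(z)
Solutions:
 u(z) = C1 + 5*z^4/24 + z^3/6 - z^2/4 - log(cos(z))


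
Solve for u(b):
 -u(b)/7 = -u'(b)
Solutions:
 u(b) = C1*exp(b/7)


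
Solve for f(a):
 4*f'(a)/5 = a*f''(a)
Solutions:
 f(a) = C1 + C2*a^(9/5)


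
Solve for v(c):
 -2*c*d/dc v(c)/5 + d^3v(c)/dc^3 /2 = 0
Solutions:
 v(c) = C1 + Integral(C2*airyai(10^(2/3)*c/5) + C3*airybi(10^(2/3)*c/5), c)


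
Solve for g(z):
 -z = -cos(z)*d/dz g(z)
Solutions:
 g(z) = C1 + Integral(z/cos(z), z)


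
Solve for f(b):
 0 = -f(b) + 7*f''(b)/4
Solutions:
 f(b) = C1*exp(-2*sqrt(7)*b/7) + C2*exp(2*sqrt(7)*b/7)


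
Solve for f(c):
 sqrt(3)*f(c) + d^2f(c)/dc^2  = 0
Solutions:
 f(c) = C1*sin(3^(1/4)*c) + C2*cos(3^(1/4)*c)


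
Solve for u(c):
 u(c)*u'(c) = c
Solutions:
 u(c) = -sqrt(C1 + c^2)
 u(c) = sqrt(C1 + c^2)


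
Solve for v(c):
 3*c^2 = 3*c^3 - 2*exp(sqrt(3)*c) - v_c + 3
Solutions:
 v(c) = C1 + 3*c^4/4 - c^3 + 3*c - 2*sqrt(3)*exp(sqrt(3)*c)/3


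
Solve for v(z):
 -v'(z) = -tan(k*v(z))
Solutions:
 v(z) = Piecewise((-asin(exp(C1*k + k*z))/k + pi/k, Ne(k, 0)), (nan, True))
 v(z) = Piecewise((asin(exp(C1*k + k*z))/k, Ne(k, 0)), (nan, True))


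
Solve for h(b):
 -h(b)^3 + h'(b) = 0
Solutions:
 h(b) = -sqrt(2)*sqrt(-1/(C1 + b))/2
 h(b) = sqrt(2)*sqrt(-1/(C1 + b))/2


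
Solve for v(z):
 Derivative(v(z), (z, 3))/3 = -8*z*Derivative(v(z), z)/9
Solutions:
 v(z) = C1 + Integral(C2*airyai(-2*3^(2/3)*z/3) + C3*airybi(-2*3^(2/3)*z/3), z)


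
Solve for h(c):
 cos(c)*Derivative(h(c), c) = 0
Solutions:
 h(c) = C1


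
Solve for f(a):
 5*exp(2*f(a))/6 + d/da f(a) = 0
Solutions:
 f(a) = log(-1/(C1 - 5*a))/2 + log(3)/2
 f(a) = log(-sqrt(1/(C1 + 5*a))) + log(3)/2


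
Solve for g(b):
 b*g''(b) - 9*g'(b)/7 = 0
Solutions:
 g(b) = C1 + C2*b^(16/7)


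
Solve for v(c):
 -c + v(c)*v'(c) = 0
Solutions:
 v(c) = -sqrt(C1 + c^2)
 v(c) = sqrt(C1 + c^2)


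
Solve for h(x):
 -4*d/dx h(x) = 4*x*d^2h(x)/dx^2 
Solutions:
 h(x) = C1 + C2*log(x)


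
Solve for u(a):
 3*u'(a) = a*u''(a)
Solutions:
 u(a) = C1 + C2*a^4


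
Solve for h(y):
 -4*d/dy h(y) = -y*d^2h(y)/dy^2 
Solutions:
 h(y) = C1 + C2*y^5


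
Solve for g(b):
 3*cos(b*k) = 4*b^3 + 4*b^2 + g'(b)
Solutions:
 g(b) = C1 - b^4 - 4*b^3/3 + 3*sin(b*k)/k


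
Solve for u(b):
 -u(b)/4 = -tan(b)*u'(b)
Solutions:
 u(b) = C1*sin(b)^(1/4)


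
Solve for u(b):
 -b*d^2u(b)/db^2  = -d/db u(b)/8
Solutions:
 u(b) = C1 + C2*b^(9/8)


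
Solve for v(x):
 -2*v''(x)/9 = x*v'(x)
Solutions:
 v(x) = C1 + C2*erf(3*x/2)


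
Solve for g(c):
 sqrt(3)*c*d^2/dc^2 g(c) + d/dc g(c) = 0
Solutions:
 g(c) = C1 + C2*c^(1 - sqrt(3)/3)


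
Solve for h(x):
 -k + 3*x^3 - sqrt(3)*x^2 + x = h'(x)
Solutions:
 h(x) = C1 - k*x + 3*x^4/4 - sqrt(3)*x^3/3 + x^2/2


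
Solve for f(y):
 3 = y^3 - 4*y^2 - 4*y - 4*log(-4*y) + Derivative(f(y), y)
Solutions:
 f(y) = C1 - y^4/4 + 4*y^3/3 + 2*y^2 + 4*y*log(-y) + y*(-1 + 8*log(2))


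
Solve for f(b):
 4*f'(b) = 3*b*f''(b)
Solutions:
 f(b) = C1 + C2*b^(7/3)


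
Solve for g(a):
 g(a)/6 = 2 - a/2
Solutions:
 g(a) = 12 - 3*a


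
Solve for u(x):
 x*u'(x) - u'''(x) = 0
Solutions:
 u(x) = C1 + Integral(C2*airyai(x) + C3*airybi(x), x)


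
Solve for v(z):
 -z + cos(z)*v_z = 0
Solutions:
 v(z) = C1 + Integral(z/cos(z), z)


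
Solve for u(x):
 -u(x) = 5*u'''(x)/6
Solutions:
 u(x) = C3*exp(-5^(2/3)*6^(1/3)*x/5) + (C1*sin(2^(1/3)*3^(5/6)*5^(2/3)*x/10) + C2*cos(2^(1/3)*3^(5/6)*5^(2/3)*x/10))*exp(5^(2/3)*6^(1/3)*x/10)


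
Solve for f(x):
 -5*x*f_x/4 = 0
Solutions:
 f(x) = C1


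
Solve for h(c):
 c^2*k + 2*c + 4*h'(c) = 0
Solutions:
 h(c) = C1 - c^3*k/12 - c^2/4


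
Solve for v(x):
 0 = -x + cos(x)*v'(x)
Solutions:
 v(x) = C1 + Integral(x/cos(x), x)


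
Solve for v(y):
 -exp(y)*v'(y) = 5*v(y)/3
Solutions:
 v(y) = C1*exp(5*exp(-y)/3)


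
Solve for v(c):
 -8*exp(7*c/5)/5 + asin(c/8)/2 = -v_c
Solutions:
 v(c) = C1 - c*asin(c/8)/2 - sqrt(64 - c^2)/2 + 8*exp(7*c/5)/7


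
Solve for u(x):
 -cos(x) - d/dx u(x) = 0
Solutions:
 u(x) = C1 - sin(x)


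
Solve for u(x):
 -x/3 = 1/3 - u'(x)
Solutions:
 u(x) = C1 + x^2/6 + x/3


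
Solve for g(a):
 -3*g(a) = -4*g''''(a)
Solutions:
 g(a) = C1*exp(-sqrt(2)*3^(1/4)*a/2) + C2*exp(sqrt(2)*3^(1/4)*a/2) + C3*sin(sqrt(2)*3^(1/4)*a/2) + C4*cos(sqrt(2)*3^(1/4)*a/2)


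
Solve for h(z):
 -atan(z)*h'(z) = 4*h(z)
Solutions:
 h(z) = C1*exp(-4*Integral(1/atan(z), z))


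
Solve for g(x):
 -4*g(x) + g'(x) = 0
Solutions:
 g(x) = C1*exp(4*x)


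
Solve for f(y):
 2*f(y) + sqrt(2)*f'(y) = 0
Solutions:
 f(y) = C1*exp(-sqrt(2)*y)


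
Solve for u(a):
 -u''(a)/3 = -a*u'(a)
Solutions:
 u(a) = C1 + C2*erfi(sqrt(6)*a/2)


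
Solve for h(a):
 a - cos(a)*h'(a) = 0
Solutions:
 h(a) = C1 + Integral(a/cos(a), a)


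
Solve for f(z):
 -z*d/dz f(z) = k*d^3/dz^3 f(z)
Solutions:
 f(z) = C1 + Integral(C2*airyai(z*(-1/k)^(1/3)) + C3*airybi(z*(-1/k)^(1/3)), z)


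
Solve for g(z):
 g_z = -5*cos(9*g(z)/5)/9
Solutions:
 5*z/9 - 5*log(sin(9*g(z)/5) - 1)/18 + 5*log(sin(9*g(z)/5) + 1)/18 = C1


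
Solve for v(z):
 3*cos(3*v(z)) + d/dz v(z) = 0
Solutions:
 v(z) = -asin((C1 + exp(18*z))/(C1 - exp(18*z)))/3 + pi/3
 v(z) = asin((C1 + exp(18*z))/(C1 - exp(18*z)))/3


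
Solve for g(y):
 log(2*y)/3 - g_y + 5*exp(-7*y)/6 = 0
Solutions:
 g(y) = C1 + y*log(y)/3 + y*(-1 + log(2))/3 - 5*exp(-7*y)/42


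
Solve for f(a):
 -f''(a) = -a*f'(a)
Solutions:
 f(a) = C1 + C2*erfi(sqrt(2)*a/2)


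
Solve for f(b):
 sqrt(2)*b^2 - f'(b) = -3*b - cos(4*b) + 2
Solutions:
 f(b) = C1 + sqrt(2)*b^3/3 + 3*b^2/2 - 2*b + sin(4*b)/4


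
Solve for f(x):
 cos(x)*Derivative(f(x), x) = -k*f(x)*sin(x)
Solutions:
 f(x) = C1*exp(k*log(cos(x)))


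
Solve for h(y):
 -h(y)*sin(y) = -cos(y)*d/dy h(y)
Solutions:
 h(y) = C1/cos(y)


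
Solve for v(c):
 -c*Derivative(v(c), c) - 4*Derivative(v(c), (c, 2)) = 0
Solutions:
 v(c) = C1 + C2*erf(sqrt(2)*c/4)


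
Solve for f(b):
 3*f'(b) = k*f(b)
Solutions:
 f(b) = C1*exp(b*k/3)


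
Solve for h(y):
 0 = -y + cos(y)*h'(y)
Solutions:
 h(y) = C1 + Integral(y/cos(y), y)


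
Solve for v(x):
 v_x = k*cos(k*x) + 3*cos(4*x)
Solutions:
 v(x) = C1 + 3*sin(4*x)/4 + sin(k*x)


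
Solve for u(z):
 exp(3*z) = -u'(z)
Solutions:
 u(z) = C1 - exp(3*z)/3


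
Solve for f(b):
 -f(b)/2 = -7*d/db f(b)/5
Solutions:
 f(b) = C1*exp(5*b/14)


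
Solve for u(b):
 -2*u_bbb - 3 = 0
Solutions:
 u(b) = C1 + C2*b + C3*b^2 - b^3/4


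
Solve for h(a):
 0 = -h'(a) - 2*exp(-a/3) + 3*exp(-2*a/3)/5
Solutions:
 h(a) = C1 + 6*exp(-a/3) - 9*exp(-2*a/3)/10


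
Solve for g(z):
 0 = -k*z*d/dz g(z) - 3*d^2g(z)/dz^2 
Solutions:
 g(z) = Piecewise((-sqrt(6)*sqrt(pi)*C1*erf(sqrt(6)*sqrt(k)*z/6)/(2*sqrt(k)) - C2, (k > 0) | (k < 0)), (-C1*z - C2, True))


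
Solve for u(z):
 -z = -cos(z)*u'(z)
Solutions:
 u(z) = C1 + Integral(z/cos(z), z)


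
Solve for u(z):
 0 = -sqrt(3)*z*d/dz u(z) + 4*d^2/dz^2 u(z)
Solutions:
 u(z) = C1 + C2*erfi(sqrt(2)*3^(1/4)*z/4)


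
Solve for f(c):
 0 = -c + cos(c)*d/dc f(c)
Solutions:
 f(c) = C1 + Integral(c/cos(c), c)


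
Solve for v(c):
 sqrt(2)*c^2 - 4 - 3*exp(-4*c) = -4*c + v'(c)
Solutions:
 v(c) = C1 + sqrt(2)*c^3/3 + 2*c^2 - 4*c + 3*exp(-4*c)/4


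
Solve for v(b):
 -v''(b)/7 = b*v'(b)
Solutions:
 v(b) = C1 + C2*erf(sqrt(14)*b/2)


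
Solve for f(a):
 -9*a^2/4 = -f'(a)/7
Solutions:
 f(a) = C1 + 21*a^3/4


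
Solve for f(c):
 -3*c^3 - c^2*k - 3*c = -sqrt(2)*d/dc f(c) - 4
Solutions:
 f(c) = C1 + 3*sqrt(2)*c^4/8 + sqrt(2)*c^3*k/6 + 3*sqrt(2)*c^2/4 - 2*sqrt(2)*c


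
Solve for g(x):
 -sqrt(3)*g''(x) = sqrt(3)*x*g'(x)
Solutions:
 g(x) = C1 + C2*erf(sqrt(2)*x/2)


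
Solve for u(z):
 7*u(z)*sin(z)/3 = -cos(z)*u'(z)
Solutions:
 u(z) = C1*cos(z)^(7/3)


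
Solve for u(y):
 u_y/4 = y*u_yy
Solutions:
 u(y) = C1 + C2*y^(5/4)


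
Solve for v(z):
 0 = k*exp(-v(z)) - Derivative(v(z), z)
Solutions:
 v(z) = log(C1 + k*z)


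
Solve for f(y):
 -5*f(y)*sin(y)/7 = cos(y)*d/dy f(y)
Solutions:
 f(y) = C1*cos(y)^(5/7)


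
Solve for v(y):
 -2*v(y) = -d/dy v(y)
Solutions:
 v(y) = C1*exp(2*y)


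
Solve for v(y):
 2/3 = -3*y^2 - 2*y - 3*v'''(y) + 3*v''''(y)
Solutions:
 v(y) = C1 + C2*y + C3*y^2 + C4*exp(y) - y^5/60 - y^4/9 - 13*y^3/27


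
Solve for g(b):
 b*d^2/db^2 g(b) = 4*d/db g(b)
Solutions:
 g(b) = C1 + C2*b^5


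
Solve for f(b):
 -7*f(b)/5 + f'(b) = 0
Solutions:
 f(b) = C1*exp(7*b/5)


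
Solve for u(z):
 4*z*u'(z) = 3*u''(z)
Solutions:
 u(z) = C1 + C2*erfi(sqrt(6)*z/3)


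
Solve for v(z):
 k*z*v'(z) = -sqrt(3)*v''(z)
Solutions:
 v(z) = Piecewise((-sqrt(2)*3^(1/4)*sqrt(pi)*C1*erf(sqrt(2)*3^(3/4)*sqrt(k)*z/6)/(2*sqrt(k)) - C2, (k > 0) | (k < 0)), (-C1*z - C2, True))


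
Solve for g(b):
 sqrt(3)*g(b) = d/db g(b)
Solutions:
 g(b) = C1*exp(sqrt(3)*b)


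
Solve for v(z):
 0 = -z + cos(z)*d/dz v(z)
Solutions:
 v(z) = C1 + Integral(z/cos(z), z)


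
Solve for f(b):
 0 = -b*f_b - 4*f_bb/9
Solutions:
 f(b) = C1 + C2*erf(3*sqrt(2)*b/4)


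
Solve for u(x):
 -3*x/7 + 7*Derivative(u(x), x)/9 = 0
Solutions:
 u(x) = C1 + 27*x^2/98


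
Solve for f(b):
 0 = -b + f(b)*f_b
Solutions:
 f(b) = -sqrt(C1 + b^2)
 f(b) = sqrt(C1 + b^2)


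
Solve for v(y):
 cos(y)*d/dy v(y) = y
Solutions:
 v(y) = C1 + Integral(y/cos(y), y)


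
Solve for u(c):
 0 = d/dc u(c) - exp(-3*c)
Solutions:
 u(c) = C1 - exp(-3*c)/3


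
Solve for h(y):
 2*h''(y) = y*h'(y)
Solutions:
 h(y) = C1 + C2*erfi(y/2)


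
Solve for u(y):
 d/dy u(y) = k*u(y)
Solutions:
 u(y) = C1*exp(k*y)


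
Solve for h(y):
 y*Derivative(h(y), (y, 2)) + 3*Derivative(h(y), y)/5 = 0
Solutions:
 h(y) = C1 + C2*y^(2/5)


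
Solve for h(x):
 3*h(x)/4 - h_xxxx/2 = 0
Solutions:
 h(x) = C1*exp(-2^(3/4)*3^(1/4)*x/2) + C2*exp(2^(3/4)*3^(1/4)*x/2) + C3*sin(2^(3/4)*3^(1/4)*x/2) + C4*cos(2^(3/4)*3^(1/4)*x/2)


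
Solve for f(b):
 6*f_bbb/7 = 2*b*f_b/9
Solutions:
 f(b) = C1 + Integral(C2*airyai(7^(1/3)*b/3) + C3*airybi(7^(1/3)*b/3), b)


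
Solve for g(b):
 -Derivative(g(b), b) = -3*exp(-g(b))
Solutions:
 g(b) = log(C1 + 3*b)


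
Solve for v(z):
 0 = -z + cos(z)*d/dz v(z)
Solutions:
 v(z) = C1 + Integral(z/cos(z), z)


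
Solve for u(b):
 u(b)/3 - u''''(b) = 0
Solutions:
 u(b) = C1*exp(-3^(3/4)*b/3) + C2*exp(3^(3/4)*b/3) + C3*sin(3^(3/4)*b/3) + C4*cos(3^(3/4)*b/3)


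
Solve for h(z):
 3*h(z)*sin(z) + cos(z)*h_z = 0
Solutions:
 h(z) = C1*cos(z)^3


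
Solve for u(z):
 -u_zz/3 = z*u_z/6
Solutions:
 u(z) = C1 + C2*erf(z/2)
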